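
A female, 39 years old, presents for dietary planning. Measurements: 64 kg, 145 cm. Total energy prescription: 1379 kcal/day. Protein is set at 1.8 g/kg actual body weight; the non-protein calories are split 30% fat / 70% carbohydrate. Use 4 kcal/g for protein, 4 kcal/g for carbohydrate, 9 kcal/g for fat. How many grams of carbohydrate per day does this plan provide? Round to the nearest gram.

161 g/day

Protein = 1.8 × 64 = 115.2 g → 115.2 × 4 = 460.8 kcal.
Non-protein calories = 1379 − 460.8 = 918.2 kcal.
Fat: 30% × 918.2 = 275.46 kcal; carbohydrate: 642.74 kcal.
Carbohydrate: 642.74 kcal ÷ 4 kcal/g = 160.685 g.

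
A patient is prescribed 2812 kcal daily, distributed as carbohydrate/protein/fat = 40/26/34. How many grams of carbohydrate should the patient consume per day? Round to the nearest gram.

281 g/day

Carbohydrate energy = 40% × 2812 = 1124.8 kcal.
At 4 kcal/g: 1124.8 ÷ 4 = 281.2 g.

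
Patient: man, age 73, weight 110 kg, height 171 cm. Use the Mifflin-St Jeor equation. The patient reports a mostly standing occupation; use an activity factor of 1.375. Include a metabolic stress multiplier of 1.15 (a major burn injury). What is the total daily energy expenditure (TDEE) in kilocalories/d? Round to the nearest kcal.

2860 kilocalories/d

Mifflin-St Jeor (male): BMR = 10(110) + 6.25(171) − 5(73) + 5 = 1100 + 1068.75 − 365 + 5 = 1808.75 kcal/day.
TEE = BMR × activity factor = 1808.75 × 1.375 = 2487.0313 kcal/day.
Apply stress factor: 2487.0313 × 1.15 = 2860.0859 kcal/day.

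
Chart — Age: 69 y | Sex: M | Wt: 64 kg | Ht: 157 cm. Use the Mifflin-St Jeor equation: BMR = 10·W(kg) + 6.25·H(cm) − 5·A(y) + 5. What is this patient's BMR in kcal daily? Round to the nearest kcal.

1281 kcal daily

Mifflin-St Jeor (male): BMR = 10(64) + 6.25(157) − 5(69) + 5 = 640 + 981.25 − 345 + 5 = 1281.25 kcal/day.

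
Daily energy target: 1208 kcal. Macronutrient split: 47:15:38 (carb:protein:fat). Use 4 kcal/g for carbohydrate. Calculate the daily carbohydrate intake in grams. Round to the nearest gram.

142 g/day

Carbohydrate energy = 47% × 1208 = 567.76 kcal.
At 4 kcal/g: 567.76 ÷ 4 = 141.94 g.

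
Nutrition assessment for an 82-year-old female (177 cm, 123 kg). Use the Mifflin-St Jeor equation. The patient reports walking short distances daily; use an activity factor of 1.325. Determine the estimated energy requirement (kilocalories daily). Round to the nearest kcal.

2339 kilocalories daily

Mifflin-St Jeor (female): BMR = 10(123) + 6.25(177) − 5(82) − 161 = 1230 + 1106.25 − 410 − 161 = 1765.25 kcal/day.
TEE = BMR × activity factor = 1765.25 × 1.325 = 2338.9563 kcal/day.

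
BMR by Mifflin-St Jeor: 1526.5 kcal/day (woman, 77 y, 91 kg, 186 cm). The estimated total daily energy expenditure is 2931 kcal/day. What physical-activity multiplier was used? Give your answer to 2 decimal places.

Activity factor = TEE ÷ BMR = 2931 ÷ 1526.5 = 1.92.

1.92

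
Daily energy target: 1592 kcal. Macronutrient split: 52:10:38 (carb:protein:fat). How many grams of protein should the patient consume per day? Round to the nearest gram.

40 g/day

Protein energy = 10% × 1592 = 159.2 kcal.
At 4 kcal/g: 159.2 ÷ 4 = 39.8 g.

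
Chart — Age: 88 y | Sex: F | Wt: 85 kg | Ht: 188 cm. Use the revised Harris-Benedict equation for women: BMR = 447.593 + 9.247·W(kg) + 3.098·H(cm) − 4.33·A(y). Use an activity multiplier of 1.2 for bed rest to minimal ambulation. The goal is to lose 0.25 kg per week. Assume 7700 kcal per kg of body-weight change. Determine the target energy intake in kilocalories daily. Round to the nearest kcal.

Harris-Benedict: BMR = 447.593 + 9.247(85) + 3.098(188) − 4.33(88) = 1434.972 kcal/day.
TEE = 1434.972 × 1.2 = 1721.9664 kcal/day.
Required daily deficit = 0.25 × 7700 ÷ 7 = 275 kcal/day.
Target intake = 1721.9664 − 275 = 1446.9664 kcal/day.

1447 kilocalories daily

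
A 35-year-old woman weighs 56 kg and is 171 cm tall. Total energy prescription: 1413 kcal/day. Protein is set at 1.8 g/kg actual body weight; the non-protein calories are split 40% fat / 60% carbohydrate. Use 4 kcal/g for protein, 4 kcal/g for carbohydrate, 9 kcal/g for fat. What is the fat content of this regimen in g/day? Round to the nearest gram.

Protein = 1.8 × 56 = 100.8 g → 100.8 × 4 = 403.2 kcal.
Non-protein calories = 1413 − 403.2 = 1009.8 kcal.
Fat: 40% × 1009.8 = 403.92 kcal; carbohydrate: 605.88 kcal.
Fat: 403.92 kcal ÷ 9 kcal/g = 44.88 g.

45 g/day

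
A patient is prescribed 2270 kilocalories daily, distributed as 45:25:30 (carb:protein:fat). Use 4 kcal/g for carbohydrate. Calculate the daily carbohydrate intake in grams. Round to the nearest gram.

Carbohydrate energy = 45% × 2270 = 1021.5 kcal.
At 4 kcal/g: 1021.5 ÷ 4 = 255.375 g.

255 g/day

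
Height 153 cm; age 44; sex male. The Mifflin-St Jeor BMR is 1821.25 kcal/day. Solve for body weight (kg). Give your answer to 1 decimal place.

108.0 kg

1821.25 = 10·W + 6.25(153) − 5(44) + 5
10·W = 1821.25 − 741.25 = 1080, so W = 108 kg.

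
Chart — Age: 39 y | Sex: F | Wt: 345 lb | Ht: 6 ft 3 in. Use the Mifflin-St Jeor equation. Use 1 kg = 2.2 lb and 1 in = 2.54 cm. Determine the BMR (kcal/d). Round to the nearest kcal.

Convert to metric: weight = 345 ÷ 2.2 = 156.8182 kg; height = (6×12 + 3) × 2.54 = 75 × 2.54 = 190.5 cm.
Mifflin-St Jeor (female): BMR = 10(156.8182) + 6.25(190.5) − 5(39) − 161 = 1568.1818 + 1190.625 − 195 − 161 = 2402.8068 kcal/day.

2403 kcal/d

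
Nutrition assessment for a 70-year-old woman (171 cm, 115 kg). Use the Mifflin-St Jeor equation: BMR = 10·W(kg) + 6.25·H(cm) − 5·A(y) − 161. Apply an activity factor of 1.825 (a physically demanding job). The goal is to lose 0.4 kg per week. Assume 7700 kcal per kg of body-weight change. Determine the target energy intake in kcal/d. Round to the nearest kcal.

Mifflin-St Jeor (female): BMR = 10(115) + 6.25(171) − 5(70) − 161 = 1150 + 1068.75 − 350 − 161 = 1707.75 kcal/day.
TEE = 1707.75 × 1.825 = 3116.6438 kcal/day.
Required daily deficit = 0.4 × 7700 ÷ 7 = 440 kcal/day.
Target intake = 3116.6438 − 440 = 2676.6438 kcal/day.

2677 kcal/d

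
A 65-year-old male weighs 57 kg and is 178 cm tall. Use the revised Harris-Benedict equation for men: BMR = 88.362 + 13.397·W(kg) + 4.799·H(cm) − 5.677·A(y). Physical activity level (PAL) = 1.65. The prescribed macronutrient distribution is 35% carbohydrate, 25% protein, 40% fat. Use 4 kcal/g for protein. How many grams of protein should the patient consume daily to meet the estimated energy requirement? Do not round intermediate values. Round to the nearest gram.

Harris-Benedict: BMR = 88.362 + 13.397(57) + 4.799(178) − 5.677(65) = 1337.208 kcal/day.
TEE = 1337.208 × 1.65 = 2206.3932 kcal/day.
Protein energy = 25% × 2206.3932 = 551.5983 kcal.
Protein = 551.5983 ÷ 4 kcal/g = 137.8996 g.

138 g/day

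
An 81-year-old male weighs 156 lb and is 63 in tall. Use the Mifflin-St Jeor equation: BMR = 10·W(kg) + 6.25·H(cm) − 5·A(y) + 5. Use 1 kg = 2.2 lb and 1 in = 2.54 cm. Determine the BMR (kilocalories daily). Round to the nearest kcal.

Convert to metric: weight = 156 ÷ 2.2 = 70.9091 kg; height = 63 × 2.54 = 160.02 cm.
Mifflin-St Jeor (male): BMR = 10(70.9091) + 6.25(160.02) − 5(81) + 5 = 709.0909 + 1000.125 − 405 + 5 = 1309.2159 kcal/day.

1309 kilocalories daily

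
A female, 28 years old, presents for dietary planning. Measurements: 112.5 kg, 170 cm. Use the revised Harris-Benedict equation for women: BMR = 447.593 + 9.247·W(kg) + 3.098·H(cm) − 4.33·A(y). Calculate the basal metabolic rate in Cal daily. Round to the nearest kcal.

Harris-Benedict: BMR = 447.593 + 9.247(112.5) + 3.098(170) − 4.33(28) = 1893.3005 kcal/day.

1893 Cal daily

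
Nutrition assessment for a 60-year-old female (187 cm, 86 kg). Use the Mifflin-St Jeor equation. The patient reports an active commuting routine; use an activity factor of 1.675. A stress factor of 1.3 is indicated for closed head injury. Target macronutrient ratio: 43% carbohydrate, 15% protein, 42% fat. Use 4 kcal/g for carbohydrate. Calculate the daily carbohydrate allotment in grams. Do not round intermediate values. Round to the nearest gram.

Mifflin-St Jeor (female): BMR = 10(86) + 6.25(187) − 5(60) − 161 = 860 + 1168.75 − 300 − 161 = 1567.75 kcal/day.
TEE = 1567.75 × 1.675 = 2625.9813 kcal/day.
With stress factor 1.3: 2625.9813 × 1.3 = 3413.7756 kcal/day.
Carbohydrate energy = 43% × 3413.7756 = 1467.9235 kcal.
Carbohydrate = 1467.9235 ÷ 4 kcal/g = 366.9809 g.

367 g/day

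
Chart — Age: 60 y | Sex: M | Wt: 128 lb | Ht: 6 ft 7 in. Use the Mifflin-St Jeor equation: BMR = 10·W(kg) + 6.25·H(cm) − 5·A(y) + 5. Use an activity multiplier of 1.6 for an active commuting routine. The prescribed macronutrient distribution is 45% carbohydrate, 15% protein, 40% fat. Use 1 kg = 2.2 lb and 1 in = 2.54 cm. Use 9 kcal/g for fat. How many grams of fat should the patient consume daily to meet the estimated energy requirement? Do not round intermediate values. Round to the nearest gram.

Convert to metric: weight = 128 ÷ 2.2 = 58.1818 kg; height = (6×12 + 7) × 2.54 = 79 × 2.54 = 200.66 cm.
Mifflin-St Jeor (male): BMR = 10(58.1818) + 6.25(200.66) − 5(60) + 5 = 581.8182 + 1254.125 − 300 + 5 = 1540.9432 kcal/day.
TEE = 1540.9432 × 1.6 = 2465.5091 kcal/day.
Fat energy = 40% × 2465.5091 = 986.2036 kcal.
Fat = 986.2036 ÷ 9 kcal/g = 109.5782 g.

110 g/day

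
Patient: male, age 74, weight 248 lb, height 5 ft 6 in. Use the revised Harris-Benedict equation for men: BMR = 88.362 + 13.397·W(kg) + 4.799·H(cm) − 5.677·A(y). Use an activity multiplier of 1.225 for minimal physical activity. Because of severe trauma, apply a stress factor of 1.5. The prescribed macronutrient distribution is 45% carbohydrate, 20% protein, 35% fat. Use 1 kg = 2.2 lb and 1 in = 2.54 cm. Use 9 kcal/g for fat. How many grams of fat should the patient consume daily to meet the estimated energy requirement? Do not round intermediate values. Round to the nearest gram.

Convert to metric: weight = 248 ÷ 2.2 = 112.7273 kg; height = (5×12 + 6) × 2.54 = 66 × 2.54 = 167.64 cm.
Harris-Benedict: BMR = 88.362 + 13.397(112.7273) + 4.799(167.64) − 5.677(74) = 1982.9756 kcal/day.
TEE = 1982.9756 × 1.225 = 2429.1452 kcal/day.
With stress factor 1.5: 2429.1452 × 1.5 = 3643.7177 kcal/day.
Fat energy = 35% × 3643.7177 = 1275.3012 kcal.
Fat = 1275.3012 ÷ 9 kcal/g = 141.7001 g.

142 g/day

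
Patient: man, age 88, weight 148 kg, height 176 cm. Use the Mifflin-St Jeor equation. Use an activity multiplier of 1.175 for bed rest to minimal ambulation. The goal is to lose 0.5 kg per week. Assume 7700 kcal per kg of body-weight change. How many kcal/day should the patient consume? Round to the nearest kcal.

Mifflin-St Jeor (male): BMR = 10(148) + 6.25(176) − 5(88) + 5 = 1480 + 1100 − 440 + 5 = 2145 kcal/day.
TEE = 2145 × 1.175 = 2520.375 kcal/day.
Required daily deficit = 0.5 × 7700 ÷ 7 = 550 kcal/day.
Target intake = 2520.375 − 550 = 1970.375 kcal/day.

1970 kcal/day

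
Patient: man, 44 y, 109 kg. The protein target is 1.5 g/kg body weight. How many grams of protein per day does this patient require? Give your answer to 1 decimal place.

Protein = 1.5 g/kg × 109 kg = 163.5 g/day.

163.5 g/day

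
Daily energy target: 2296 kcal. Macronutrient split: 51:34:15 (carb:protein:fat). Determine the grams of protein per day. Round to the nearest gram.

Protein energy = 34% × 2296 = 780.64 kcal.
At 4 kcal/g: 780.64 ÷ 4 = 195.16 g.

195 g/day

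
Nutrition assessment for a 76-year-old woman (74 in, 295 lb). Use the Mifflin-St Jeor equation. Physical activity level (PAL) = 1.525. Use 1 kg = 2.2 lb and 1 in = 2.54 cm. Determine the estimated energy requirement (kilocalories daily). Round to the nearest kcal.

3011 kilocalories daily

Convert to metric: weight = 295 ÷ 2.2 = 134.0909 kg; height = 74 × 2.54 = 187.96 cm.
Mifflin-St Jeor (female): BMR = 10(134.0909) + 6.25(187.96) − 5(76) − 161 = 1340.9091 + 1174.75 − 380 − 161 = 1974.6591 kcal/day.
TEE = BMR × activity factor = 1974.6591 × 1.525 = 3011.3551 kcal/day.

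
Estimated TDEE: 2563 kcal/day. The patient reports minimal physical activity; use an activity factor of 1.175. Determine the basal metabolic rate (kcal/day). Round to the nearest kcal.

BMR = TEE ÷ activity factor = 2563 ÷ 1.175 = 2181.2766 kcal/day.

2181 kcal/day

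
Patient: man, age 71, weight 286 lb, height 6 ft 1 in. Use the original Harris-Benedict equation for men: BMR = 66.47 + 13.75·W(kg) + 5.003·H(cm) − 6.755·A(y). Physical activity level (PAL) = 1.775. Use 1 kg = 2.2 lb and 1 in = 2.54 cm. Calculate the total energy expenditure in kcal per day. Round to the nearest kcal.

Convert to metric: weight = 286 ÷ 2.2 = 130 kg; height = (6×12 + 1) × 2.54 = 73 × 2.54 = 185.42 cm.
Harris-Benedict: BMR = 66.47 + 13.75(130) + 5.003(185.42) − 6.755(71) = 2302.0213 kcal/day.
TEE = BMR × activity factor = 2302.0213 × 1.775 = 4086.0877 kcal/day.

4086 kcal per day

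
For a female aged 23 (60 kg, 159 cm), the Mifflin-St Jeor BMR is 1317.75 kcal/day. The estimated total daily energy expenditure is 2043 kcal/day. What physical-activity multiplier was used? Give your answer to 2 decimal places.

Activity factor = TEE ÷ BMR = 2043 ÷ 1317.75 = 1.55.

1.55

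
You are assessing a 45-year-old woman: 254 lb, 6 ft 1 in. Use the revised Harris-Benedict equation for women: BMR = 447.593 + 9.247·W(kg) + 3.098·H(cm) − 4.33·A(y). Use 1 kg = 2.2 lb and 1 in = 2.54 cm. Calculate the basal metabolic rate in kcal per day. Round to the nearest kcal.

1895 kcal per day

Convert to metric: weight = 254 ÷ 2.2 = 115.4545 kg; height = (6×12 + 1) × 2.54 = 73 × 2.54 = 185.42 cm.
Harris-Benedict: BMR = 447.593 + 9.247(115.4545) + 3.098(185.42) − 4.33(45) = 1894.7823 kcal/day.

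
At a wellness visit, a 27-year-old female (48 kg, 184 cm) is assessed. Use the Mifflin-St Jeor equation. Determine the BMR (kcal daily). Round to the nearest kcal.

1334 kcal daily

Mifflin-St Jeor (female): BMR = 10(48) + 6.25(184) − 5(27) − 161 = 480 + 1150 − 135 − 161 = 1334 kcal/day.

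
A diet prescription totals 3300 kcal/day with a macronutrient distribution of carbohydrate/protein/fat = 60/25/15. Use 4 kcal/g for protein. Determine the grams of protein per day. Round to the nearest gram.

206 g/day

Protein energy = 25% × 3300 = 825 kcal.
At 4 kcal/g: 825 ÷ 4 = 206.25 g.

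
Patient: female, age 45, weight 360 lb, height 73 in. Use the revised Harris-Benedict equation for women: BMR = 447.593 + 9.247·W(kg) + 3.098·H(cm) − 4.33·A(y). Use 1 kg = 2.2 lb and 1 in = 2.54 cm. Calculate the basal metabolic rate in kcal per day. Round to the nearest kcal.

2340 kcal per day

Convert to metric: weight = 360 ÷ 2.2 = 163.6364 kg; height = 73 × 2.54 = 185.42 cm.
Harris-Benedict: BMR = 447.593 + 9.247(163.6364) + 3.098(185.42) − 4.33(45) = 2340.3196 kcal/day.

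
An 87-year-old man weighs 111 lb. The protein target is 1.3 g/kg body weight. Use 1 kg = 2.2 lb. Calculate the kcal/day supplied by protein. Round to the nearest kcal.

Weight in kg = 111 ÷ 2.2 = 50.4545 kg.
Protein = 1.3 g/kg × 50.4545 kg = 65.5909 g/day.
Protein energy = 65.5909 g × 4 kcal/g = 262.3636 kcal/day.

262 kcal/day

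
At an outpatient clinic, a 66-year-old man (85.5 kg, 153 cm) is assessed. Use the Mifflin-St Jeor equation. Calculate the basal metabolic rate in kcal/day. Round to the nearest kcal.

1486 kcal/day

Mifflin-St Jeor (male): BMR = 10(85.5) + 6.25(153) − 5(66) + 5 = 855 + 956.25 − 330 + 5 = 1486.25 kcal/day.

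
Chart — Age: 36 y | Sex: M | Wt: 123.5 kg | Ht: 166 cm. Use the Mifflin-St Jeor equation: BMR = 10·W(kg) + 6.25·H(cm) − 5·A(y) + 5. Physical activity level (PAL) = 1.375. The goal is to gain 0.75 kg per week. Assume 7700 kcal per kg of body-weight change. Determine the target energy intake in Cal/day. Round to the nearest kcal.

3709 Cal/day

Mifflin-St Jeor (male): BMR = 10(123.5) + 6.25(166) − 5(36) + 5 = 1235 + 1037.5 − 180 + 5 = 2097.5 kcal/day.
TEE = 2097.5 × 1.375 = 2884.0625 kcal/day.
Required daily surplus = 0.75 × 7700 ÷ 7 = 825 kcal/day.
Target intake = 2884.0625 + 825 = 3709.0625 kcal/day.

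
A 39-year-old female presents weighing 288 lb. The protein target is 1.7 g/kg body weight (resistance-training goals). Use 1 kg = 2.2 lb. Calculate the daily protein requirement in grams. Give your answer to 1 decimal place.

Weight in kg = 288 ÷ 2.2 = 130.9091 kg.
Protein = 1.7 g/kg × 130.9091 kg = 222.5455 g/day.

222.5 g/day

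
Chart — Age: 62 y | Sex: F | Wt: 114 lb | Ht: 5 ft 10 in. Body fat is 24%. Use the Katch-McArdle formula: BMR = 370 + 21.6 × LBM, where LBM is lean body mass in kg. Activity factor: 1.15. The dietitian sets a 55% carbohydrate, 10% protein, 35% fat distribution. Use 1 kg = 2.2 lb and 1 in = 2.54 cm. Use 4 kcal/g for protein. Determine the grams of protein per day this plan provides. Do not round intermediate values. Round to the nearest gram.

Convert to metric: weight = 114 ÷ 2.2 = 51.8182 kg; height = (5×12 + 10) × 2.54 = 70 × 2.54 = 177.8 cm.
LBM = 51.8182 × (1 − 0.24) = 39.3818 kg. Katch-McArdle: BMR = 370 + 21.6 × 39.3818 = 1220.6473 kcal/day.
TEE = 1220.6473 × 1.15 = 1403.7444 kcal/day.
Protein energy = 10% × 1403.7444 = 140.3744 kcal.
Protein = 140.3744 ÷ 4 kcal/g = 35.0936 g.

35 g/day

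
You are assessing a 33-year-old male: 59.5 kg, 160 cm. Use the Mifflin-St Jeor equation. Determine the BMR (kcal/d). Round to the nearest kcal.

1435 kcal/d

Mifflin-St Jeor (male): BMR = 10(59.5) + 6.25(160) − 5(33) + 5 = 595 + 1000 − 165 + 5 = 1435 kcal/day.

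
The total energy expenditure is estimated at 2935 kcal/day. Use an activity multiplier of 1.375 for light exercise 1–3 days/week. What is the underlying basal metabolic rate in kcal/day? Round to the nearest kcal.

2135 kcal/day

BMR = TEE ÷ activity factor = 2935 ÷ 1.375 = 2134.5455 kcal/day.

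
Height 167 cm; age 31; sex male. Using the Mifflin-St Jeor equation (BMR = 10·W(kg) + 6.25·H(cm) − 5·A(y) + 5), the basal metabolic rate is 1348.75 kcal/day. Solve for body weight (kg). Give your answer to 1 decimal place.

45.5 kg

1348.75 = 10·W + 6.25(167) − 5(31) + 5
10·W = 1348.75 − 893.75 = 455, so W = 45.5 kg.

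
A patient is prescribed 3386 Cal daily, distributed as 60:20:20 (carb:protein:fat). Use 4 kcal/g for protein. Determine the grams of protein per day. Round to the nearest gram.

169 g/day

Protein energy = 20% × 3386 = 677.2 kcal.
At 4 kcal/g: 677.2 ÷ 4 = 169.3 g.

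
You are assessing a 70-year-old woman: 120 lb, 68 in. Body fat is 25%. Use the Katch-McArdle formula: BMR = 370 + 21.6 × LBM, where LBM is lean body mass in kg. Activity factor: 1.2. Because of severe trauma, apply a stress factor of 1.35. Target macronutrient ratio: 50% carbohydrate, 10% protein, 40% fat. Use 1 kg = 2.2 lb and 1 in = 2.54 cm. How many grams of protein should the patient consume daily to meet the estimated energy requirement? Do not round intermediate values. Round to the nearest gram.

51 g/day

Convert to metric: weight = 120 ÷ 2.2 = 54.5455 kg; height = 68 × 2.54 = 172.72 cm.
LBM = 54.5455 × (1 − 0.25) = 40.9091 kg. Katch-McArdle: BMR = 370 + 21.6 × 40.9091 = 1253.6364 kcal/day.
TEE = 1253.6364 × 1.2 = 1504.3636 kcal/day.
With stress factor 1.35: 1504.3636 × 1.35 = 2030.8909 kcal/day.
Protein energy = 10% × 2030.8909 = 203.0891 kcal.
Protein = 203.0891 ÷ 4 kcal/g = 50.7723 g.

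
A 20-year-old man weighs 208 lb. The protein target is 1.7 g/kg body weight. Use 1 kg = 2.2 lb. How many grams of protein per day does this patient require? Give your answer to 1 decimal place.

Weight in kg = 208 ÷ 2.2 = 94.5455 kg.
Protein = 1.7 g/kg × 94.5455 kg = 160.7273 g/day.

160.7 g/day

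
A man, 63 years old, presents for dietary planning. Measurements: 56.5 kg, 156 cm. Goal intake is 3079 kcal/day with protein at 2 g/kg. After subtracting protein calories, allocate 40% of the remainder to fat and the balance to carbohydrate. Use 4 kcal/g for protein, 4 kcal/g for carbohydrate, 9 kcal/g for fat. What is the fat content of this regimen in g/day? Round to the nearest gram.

Protein = 2 × 56.5 = 113 g → 113 × 4 = 452 kcal.
Non-protein calories = 3079 − 452 = 2627 kcal.
Fat: 40% × 2627 = 1050.8 kcal; carbohydrate: 1576.2 kcal.
Fat: 1050.8 kcal ÷ 9 kcal/g = 116.7556 g.

117 g/day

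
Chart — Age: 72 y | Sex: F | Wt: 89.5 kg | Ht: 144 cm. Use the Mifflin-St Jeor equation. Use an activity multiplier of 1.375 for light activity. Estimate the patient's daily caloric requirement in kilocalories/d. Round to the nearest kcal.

1752 kilocalories/d

Mifflin-St Jeor (female): BMR = 10(89.5) + 6.25(144) − 5(72) − 161 = 895 + 900 − 360 − 161 = 1274 kcal/day.
TEE = BMR × activity factor = 1274 × 1.375 = 1751.75 kcal/day.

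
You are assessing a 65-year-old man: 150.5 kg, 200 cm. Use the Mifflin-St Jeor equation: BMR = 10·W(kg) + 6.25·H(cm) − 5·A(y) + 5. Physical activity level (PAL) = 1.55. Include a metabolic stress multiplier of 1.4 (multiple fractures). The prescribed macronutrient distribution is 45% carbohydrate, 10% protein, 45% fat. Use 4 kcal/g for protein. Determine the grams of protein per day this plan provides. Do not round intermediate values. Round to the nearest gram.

Mifflin-St Jeor (male): BMR = 10(150.5) + 6.25(200) − 5(65) + 5 = 1505 + 1250 − 325 + 5 = 2435 kcal/day.
TEE = 2435 × 1.55 = 3774.25 kcal/day.
With stress factor 1.4: 3774.25 × 1.4 = 5283.95 kcal/day.
Protein energy = 10% × 5283.95 = 528.395 kcal.
Protein = 528.395 ÷ 4 kcal/g = 132.0988 g.

132 g/day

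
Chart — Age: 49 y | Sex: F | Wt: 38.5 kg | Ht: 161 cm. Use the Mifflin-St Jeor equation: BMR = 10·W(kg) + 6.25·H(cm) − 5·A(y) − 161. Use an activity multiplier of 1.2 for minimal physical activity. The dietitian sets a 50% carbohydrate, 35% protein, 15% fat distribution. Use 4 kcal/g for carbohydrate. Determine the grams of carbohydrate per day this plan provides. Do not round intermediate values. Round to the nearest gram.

Mifflin-St Jeor (female): BMR = 10(38.5) + 6.25(161) − 5(49) − 161 = 385 + 1006.25 − 245 − 161 = 985.25 kcal/day.
TEE = 985.25 × 1.2 = 1182.3 kcal/day.
Carbohydrate energy = 50% × 1182.3 = 591.15 kcal.
Carbohydrate = 591.15 ÷ 4 kcal/g = 147.7875 g.

148 g/day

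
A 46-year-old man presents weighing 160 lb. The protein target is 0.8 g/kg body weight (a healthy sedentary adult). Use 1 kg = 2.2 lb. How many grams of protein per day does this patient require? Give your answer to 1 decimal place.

Weight in kg = 160 ÷ 2.2 = 72.7273 kg.
Protein = 0.8 g/kg × 72.7273 kg = 58.1818 g/day.

58.2 g/day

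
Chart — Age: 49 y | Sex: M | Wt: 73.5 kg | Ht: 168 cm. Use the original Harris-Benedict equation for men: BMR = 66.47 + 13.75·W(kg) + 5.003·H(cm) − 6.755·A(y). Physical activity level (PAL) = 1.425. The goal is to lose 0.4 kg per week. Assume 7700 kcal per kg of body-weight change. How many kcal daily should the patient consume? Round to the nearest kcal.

Harris-Benedict: BMR = 66.47 + 13.75(73.5) + 5.003(168) − 6.755(49) = 1586.604 kcal/day.
TEE = 1586.604 × 1.425 = 2260.9107 kcal/day.
Required daily deficit = 0.4 × 7700 ÷ 7 = 440 kcal/day.
Target intake = 2260.9107 − 440 = 1820.9107 kcal/day.

1821 kcal daily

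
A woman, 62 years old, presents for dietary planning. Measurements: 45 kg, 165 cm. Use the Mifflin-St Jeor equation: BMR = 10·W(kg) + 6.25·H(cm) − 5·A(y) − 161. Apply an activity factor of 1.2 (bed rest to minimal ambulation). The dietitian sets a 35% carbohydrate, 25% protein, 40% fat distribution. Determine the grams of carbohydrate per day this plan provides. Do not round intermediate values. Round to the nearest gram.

Mifflin-St Jeor (female): BMR = 10(45) + 6.25(165) − 5(62) − 161 = 450 + 1031.25 − 310 − 161 = 1010.25 kcal/day.
TEE = 1010.25 × 1.2 = 1212.3 kcal/day.
Carbohydrate energy = 35% × 1212.3 = 424.305 kcal.
Carbohydrate = 424.305 ÷ 4 kcal/g = 106.0763 g.

106 g/day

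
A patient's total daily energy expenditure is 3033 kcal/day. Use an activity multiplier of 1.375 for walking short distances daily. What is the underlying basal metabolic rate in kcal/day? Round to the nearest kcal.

2206 kcal/day

BMR = TEE ÷ activity factor = 3033 ÷ 1.375 = 2205.8182 kcal/day.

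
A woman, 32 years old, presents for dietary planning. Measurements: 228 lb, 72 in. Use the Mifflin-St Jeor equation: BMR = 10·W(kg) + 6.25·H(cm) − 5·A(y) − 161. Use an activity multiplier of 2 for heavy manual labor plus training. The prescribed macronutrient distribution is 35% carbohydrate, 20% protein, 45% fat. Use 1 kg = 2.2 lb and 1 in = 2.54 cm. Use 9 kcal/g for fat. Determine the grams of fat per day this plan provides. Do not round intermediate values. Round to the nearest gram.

Convert to metric: weight = 228 ÷ 2.2 = 103.6364 kg; height = 72 × 2.54 = 182.88 cm.
Mifflin-St Jeor (female): BMR = 10(103.6364) + 6.25(182.88) − 5(32) − 161 = 1036.3636 + 1143 − 160 − 161 = 1858.3636 kcal/day.
TEE = 1858.3636 × 2 = 3716.7273 kcal/day.
Fat energy = 45% × 3716.7273 = 1672.5273 kcal.
Fat = 1672.5273 ÷ 9 kcal/g = 185.8364 g.

186 g/day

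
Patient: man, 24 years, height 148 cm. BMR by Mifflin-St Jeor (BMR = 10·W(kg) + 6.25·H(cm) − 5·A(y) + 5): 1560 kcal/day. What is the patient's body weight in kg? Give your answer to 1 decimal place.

1560 = 10·W + 6.25(148) − 5(24) + 5
10·W = 1560 − 810 = 750, so W = 75 kg.

75.0 kg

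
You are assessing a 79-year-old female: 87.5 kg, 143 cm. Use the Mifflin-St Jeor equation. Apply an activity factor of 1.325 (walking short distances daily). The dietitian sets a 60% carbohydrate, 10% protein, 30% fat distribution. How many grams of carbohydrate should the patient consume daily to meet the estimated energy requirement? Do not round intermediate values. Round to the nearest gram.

241 g/day

Mifflin-St Jeor (female): BMR = 10(87.5) + 6.25(143) − 5(79) − 161 = 875 + 893.75 − 395 − 161 = 1212.75 kcal/day.
TEE = 1212.75 × 1.325 = 1606.8938 kcal/day.
Carbohydrate energy = 60% × 1606.8938 = 964.1363 kcal.
Carbohydrate = 964.1363 ÷ 4 kcal/g = 241.0341 g.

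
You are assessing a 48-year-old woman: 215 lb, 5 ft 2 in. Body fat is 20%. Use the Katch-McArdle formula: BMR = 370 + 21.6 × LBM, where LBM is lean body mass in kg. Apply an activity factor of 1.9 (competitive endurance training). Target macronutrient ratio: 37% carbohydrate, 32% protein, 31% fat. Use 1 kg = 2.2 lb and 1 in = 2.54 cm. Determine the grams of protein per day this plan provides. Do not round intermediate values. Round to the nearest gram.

Convert to metric: weight = 215 ÷ 2.2 = 97.7273 kg; height = (5×12 + 2) × 2.54 = 62 × 2.54 = 157.48 cm.
LBM = 97.7273 × (1 − 0.2) = 78.1818 kg. Katch-McArdle: BMR = 370 + 21.6 × 78.1818 = 2058.7273 kcal/day.
TEE = 2058.7273 × 1.9 = 3911.5818 kcal/day.
Protein energy = 32% × 3911.5818 = 1251.7062 kcal.
Protein = 1251.7062 ÷ 4 kcal/g = 312.9265 g.

313 g/day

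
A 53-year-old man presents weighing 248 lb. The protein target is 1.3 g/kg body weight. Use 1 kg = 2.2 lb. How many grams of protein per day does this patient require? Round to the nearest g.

Weight in kg = 248 ÷ 2.2 = 112.7273 kg.
Protein = 1.3 g/kg × 112.7273 kg = 146.5455 g/day.

147 g/day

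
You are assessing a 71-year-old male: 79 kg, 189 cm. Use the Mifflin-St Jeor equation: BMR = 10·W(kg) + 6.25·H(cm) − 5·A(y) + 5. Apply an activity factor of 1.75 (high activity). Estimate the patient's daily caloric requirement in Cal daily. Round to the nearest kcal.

2837 Cal daily

Mifflin-St Jeor (male): BMR = 10(79) + 6.25(189) − 5(71) + 5 = 790 + 1181.25 − 355 + 5 = 1621.25 kcal/day.
TEE = BMR × activity factor = 1621.25 × 1.75 = 2837.1875 kcal/day.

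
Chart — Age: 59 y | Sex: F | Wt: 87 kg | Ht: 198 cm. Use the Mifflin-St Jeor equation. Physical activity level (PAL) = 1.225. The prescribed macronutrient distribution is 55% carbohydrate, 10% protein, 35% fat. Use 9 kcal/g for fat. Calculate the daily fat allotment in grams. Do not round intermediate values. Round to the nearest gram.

Mifflin-St Jeor (female): BMR = 10(87) + 6.25(198) − 5(59) − 161 = 870 + 1237.5 − 295 − 161 = 1651.5 kcal/day.
TEE = 1651.5 × 1.225 = 2023.0875 kcal/day.
Fat energy = 35% × 2023.0875 = 708.0806 kcal.
Fat = 708.0806 ÷ 9 kcal/g = 78.6756 g.

79 g/day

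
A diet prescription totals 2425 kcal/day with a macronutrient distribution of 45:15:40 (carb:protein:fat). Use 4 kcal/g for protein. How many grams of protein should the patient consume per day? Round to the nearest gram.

91 g/day

Protein energy = 15% × 2425 = 363.75 kcal.
At 4 kcal/g: 363.75 ÷ 4 = 90.9375 g.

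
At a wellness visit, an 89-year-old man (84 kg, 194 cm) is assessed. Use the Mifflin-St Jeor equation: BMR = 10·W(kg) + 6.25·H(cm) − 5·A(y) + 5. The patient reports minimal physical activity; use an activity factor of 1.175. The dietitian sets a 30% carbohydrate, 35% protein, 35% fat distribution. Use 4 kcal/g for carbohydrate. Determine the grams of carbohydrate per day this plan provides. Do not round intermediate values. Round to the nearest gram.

142 g/day

Mifflin-St Jeor (male): BMR = 10(84) + 6.25(194) − 5(89) + 5 = 840 + 1212.5 − 445 + 5 = 1612.5 kcal/day.
TEE = 1612.5 × 1.175 = 1894.6875 kcal/day.
Carbohydrate energy = 30% × 1894.6875 = 568.4063 kcal.
Carbohydrate = 568.4063 ÷ 4 kcal/g = 142.1016 g.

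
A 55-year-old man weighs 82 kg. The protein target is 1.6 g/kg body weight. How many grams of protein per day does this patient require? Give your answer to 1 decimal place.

131.2 g/day

Protein = 1.6 g/kg × 82 kg = 131.2 g/day.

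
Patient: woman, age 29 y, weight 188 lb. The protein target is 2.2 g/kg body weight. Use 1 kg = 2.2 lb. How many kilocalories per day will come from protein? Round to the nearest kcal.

Weight in kg = 188 ÷ 2.2 = 85.4545 kg.
Protein = 2.2 g/kg × 85.4545 kg = 188 g/day.
Protein energy = 188 g × 4 kcal/g = 752 kcal/day.

752 kcal/day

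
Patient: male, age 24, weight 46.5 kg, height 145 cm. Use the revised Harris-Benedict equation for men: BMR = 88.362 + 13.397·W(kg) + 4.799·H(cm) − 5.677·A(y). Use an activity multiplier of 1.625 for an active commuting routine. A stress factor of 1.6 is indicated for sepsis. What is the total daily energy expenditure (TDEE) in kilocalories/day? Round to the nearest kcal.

Harris-Benedict: BMR = 88.362 + 13.397(46.5) + 4.799(145) − 5.677(24) = 1270.9295 kcal/day.
TEE = BMR × activity factor = 1270.9295 × 1.625 = 2065.2604 kcal/day.
Apply stress factor: 2065.2604 × 1.6 = 3304.4167 kcal/day.

3304 kilocalories/day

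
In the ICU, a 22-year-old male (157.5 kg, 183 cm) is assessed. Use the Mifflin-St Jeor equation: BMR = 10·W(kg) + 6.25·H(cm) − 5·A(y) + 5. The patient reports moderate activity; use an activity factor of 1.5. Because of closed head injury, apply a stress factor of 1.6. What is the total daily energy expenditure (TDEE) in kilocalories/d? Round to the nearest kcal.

6273 kilocalories/d

Mifflin-St Jeor (male): BMR = 10(157.5) + 6.25(183) − 5(22) + 5 = 1575 + 1143.75 − 110 + 5 = 2613.75 kcal/day.
TEE = BMR × activity factor = 2613.75 × 1.5 = 3920.625 kcal/day.
Apply stress factor: 3920.625 × 1.6 = 6273 kcal/day.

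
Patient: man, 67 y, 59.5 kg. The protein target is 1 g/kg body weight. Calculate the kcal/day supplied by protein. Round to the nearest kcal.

238 kcal/day

Protein = 1 g/kg × 59.5 kg = 59.5 g/day.
Protein energy = 59.5 g × 4 kcal/g = 238 kcal/day.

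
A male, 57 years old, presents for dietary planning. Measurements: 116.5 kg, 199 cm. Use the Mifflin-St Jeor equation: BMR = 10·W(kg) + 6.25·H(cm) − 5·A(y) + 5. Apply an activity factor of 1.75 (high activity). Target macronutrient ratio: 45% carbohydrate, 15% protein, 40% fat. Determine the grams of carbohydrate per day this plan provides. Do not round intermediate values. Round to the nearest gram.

Mifflin-St Jeor (male): BMR = 10(116.5) + 6.25(199) − 5(57) + 5 = 1165 + 1243.75 − 285 + 5 = 2128.75 kcal/day.
TEE = 2128.75 × 1.75 = 3725.3125 kcal/day.
Carbohydrate energy = 45% × 3725.3125 = 1676.3906 kcal.
Carbohydrate = 1676.3906 ÷ 4 kcal/g = 419.0977 g.

419 g/day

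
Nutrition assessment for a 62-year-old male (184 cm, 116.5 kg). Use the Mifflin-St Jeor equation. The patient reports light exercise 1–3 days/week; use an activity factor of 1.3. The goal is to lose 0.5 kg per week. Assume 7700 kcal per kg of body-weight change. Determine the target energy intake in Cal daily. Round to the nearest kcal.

2063 Cal daily

Mifflin-St Jeor (male): BMR = 10(116.5) + 6.25(184) − 5(62) + 5 = 1165 + 1150 − 310 + 5 = 2010 kcal/day.
TEE = 2010 × 1.3 = 2613 kcal/day.
Required daily deficit = 0.5 × 7700 ÷ 7 = 550 kcal/day.
Target intake = 2613 − 550 = 2063 kcal/day.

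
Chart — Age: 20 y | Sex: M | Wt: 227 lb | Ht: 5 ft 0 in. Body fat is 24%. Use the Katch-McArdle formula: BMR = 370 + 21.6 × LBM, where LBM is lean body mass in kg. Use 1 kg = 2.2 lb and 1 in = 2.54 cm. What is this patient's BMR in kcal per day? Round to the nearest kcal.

Convert to metric: weight = 227 ÷ 2.2 = 103.1818 kg; height = (5×12 + 0) × 2.54 = 60 × 2.54 = 152.4 cm.
LBM = 103.1818 × (1 − 0.24) = 78.4182 kg. Katch-McArdle: BMR = 370 + 21.6 × 78.4182 = 2063.8327 kcal/day.

2064 kcal per day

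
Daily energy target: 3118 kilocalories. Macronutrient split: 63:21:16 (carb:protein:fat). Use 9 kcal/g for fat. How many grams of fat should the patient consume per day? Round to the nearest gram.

Fat energy = 16% × 3118 = 498.88 kcal.
At 9 kcal/g: 498.88 ÷ 9 = 55.4311 g.

55 g/day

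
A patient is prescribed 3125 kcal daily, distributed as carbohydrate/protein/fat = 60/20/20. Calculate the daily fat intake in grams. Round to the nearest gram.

Fat energy = 20% × 3125 = 625 kcal.
At 9 kcal/g: 625 ÷ 9 = 69.4444 g.

69 g/day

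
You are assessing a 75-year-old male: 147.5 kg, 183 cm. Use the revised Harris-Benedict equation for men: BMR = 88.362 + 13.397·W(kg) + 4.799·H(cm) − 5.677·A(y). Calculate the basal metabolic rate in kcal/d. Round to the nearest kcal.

Harris-Benedict: BMR = 88.362 + 13.397(147.5) + 4.799(183) − 5.677(75) = 2516.8615 kcal/day.

2517 kcal/d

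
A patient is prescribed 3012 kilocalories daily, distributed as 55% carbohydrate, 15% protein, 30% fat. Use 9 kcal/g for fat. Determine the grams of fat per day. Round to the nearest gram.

100 g/day

Fat energy = 30% × 3012 = 903.6 kcal.
At 9 kcal/g: 903.6 ÷ 9 = 100.4 g.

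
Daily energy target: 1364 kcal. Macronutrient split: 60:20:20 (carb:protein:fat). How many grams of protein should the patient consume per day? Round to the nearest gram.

68 g/day

Protein energy = 20% × 1364 = 272.8 kcal.
At 4 kcal/g: 272.8 ÷ 4 = 68.2 g.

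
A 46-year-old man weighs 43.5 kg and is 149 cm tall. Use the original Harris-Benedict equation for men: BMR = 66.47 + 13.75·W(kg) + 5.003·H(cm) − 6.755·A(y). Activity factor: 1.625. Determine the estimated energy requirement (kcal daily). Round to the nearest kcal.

Harris-Benedict: BMR = 66.47 + 13.75(43.5) + 5.003(149) − 6.755(46) = 1099.312 kcal/day.
TEE = BMR × activity factor = 1099.312 × 1.625 = 1786.382 kcal/day.

1786 kcal daily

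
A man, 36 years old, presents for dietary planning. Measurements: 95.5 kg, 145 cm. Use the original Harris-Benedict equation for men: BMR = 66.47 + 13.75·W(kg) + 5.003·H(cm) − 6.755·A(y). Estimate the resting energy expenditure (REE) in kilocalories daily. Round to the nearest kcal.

1862 kilocalories daily

Harris-Benedict: BMR = 66.47 + 13.75(95.5) + 5.003(145) − 6.755(36) = 1861.85 kcal/day.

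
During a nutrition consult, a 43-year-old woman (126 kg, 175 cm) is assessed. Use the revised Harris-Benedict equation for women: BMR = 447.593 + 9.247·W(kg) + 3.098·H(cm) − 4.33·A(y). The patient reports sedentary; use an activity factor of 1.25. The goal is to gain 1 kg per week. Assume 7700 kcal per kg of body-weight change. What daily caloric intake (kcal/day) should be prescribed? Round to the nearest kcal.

3561 kcal/day

Harris-Benedict: BMR = 447.593 + 9.247(126) + 3.098(175) − 4.33(43) = 1968.675 kcal/day.
TEE = 1968.675 × 1.25 = 2460.8438 kcal/day.
Required daily surplus = 1 × 7700 ÷ 7 = 1100 kcal/day.
Target intake = 2460.8438 + 1100 = 3560.8438 kcal/day.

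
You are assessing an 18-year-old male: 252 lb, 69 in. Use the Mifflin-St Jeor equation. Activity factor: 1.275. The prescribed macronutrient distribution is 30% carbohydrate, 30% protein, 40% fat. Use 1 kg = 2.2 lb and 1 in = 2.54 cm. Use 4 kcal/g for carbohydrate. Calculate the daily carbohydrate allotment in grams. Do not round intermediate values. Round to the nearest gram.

206 g/day

Convert to metric: weight = 252 ÷ 2.2 = 114.5455 kg; height = 69 × 2.54 = 175.26 cm.
Mifflin-St Jeor (male): BMR = 10(114.5455) + 6.25(175.26) − 5(18) + 5 = 1145.4545 + 1095.375 − 90 + 5 = 2155.8295 kcal/day.
TEE = 2155.8295 × 1.275 = 2748.6827 kcal/day.
Carbohydrate energy = 30% × 2748.6827 = 824.6048 kcal.
Carbohydrate = 824.6048 ÷ 4 kcal/g = 206.1512 g.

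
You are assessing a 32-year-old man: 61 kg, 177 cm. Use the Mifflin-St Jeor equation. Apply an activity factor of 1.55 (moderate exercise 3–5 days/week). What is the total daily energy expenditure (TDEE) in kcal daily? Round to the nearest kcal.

2420 kcal daily

Mifflin-St Jeor (male): BMR = 10(61) + 6.25(177) − 5(32) + 5 = 610 + 1106.25 − 160 + 5 = 1561.25 kcal/day.
TEE = BMR × activity factor = 1561.25 × 1.55 = 2419.9375 kcal/day.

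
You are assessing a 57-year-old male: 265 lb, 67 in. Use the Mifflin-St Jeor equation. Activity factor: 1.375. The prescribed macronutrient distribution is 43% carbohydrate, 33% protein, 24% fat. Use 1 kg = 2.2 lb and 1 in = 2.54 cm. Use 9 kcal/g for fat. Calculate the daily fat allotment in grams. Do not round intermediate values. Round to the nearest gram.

Convert to metric: weight = 265 ÷ 2.2 = 120.4545 kg; height = 67 × 2.54 = 170.18 cm.
Mifflin-St Jeor (male): BMR = 10(120.4545) + 6.25(170.18) − 5(57) + 5 = 1204.5455 + 1063.625 − 285 + 5 = 1988.1705 kcal/day.
TEE = 1988.1705 × 1.375 = 2733.7344 kcal/day.
Fat energy = 24% × 2733.7344 = 656.0963 kcal.
Fat = 656.0963 ÷ 9 kcal/g = 72.8996 g.

73 g/day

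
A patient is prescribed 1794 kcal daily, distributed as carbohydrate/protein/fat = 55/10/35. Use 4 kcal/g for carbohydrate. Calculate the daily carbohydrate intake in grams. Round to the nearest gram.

247 g/day

Carbohydrate energy = 55% × 1794 = 986.7 kcal.
At 4 kcal/g: 986.7 ÷ 4 = 246.675 g.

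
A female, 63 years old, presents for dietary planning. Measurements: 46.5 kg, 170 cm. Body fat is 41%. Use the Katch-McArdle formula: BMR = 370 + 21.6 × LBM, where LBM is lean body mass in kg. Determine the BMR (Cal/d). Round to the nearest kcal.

963 Cal/d

LBM = 46.5 × (1 − 0.41) = 27.435 kg. Katch-McArdle: BMR = 370 + 21.6 × 27.435 = 962.596 kcal/day.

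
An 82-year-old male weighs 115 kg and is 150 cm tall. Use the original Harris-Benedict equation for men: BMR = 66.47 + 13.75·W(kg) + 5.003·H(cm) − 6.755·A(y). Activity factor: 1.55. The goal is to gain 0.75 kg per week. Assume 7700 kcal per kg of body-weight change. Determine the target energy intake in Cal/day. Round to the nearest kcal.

Harris-Benedict: BMR = 66.47 + 13.75(115) + 5.003(150) − 6.755(82) = 1844.26 kcal/day.
TEE = 1844.26 × 1.55 = 2858.603 kcal/day.
Required daily surplus = 0.75 × 7700 ÷ 7 = 825 kcal/day.
Target intake = 2858.603 + 825 = 3683.603 kcal/day.

3684 Cal/day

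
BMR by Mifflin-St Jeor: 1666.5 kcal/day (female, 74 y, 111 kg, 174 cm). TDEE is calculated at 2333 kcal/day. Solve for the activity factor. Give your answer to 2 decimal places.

Activity factor = TEE ÷ BMR = 2333 ÷ 1666.5 = 1.4.

1.40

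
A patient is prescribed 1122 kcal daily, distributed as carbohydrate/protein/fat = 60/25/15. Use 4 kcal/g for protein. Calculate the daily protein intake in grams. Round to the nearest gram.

70 g/day

Protein energy = 25% × 1122 = 280.5 kcal.
At 4 kcal/g: 280.5 ÷ 4 = 70.125 g.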